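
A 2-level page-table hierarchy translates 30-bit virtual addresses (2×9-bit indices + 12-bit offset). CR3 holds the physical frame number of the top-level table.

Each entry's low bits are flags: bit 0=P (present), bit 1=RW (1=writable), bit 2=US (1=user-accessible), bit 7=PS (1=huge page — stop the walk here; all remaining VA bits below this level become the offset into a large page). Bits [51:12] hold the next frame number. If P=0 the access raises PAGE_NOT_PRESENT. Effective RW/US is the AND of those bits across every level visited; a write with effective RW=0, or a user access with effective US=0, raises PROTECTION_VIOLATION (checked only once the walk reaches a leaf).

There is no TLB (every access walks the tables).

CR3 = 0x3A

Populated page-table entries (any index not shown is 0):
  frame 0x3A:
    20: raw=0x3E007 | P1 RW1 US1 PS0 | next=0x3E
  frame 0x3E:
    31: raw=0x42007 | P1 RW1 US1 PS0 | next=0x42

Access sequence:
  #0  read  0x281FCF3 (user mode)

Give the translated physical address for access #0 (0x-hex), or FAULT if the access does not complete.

Walk each access:
#0 VA=0x281FCF3 (r,user):
  L0 @0x3A[20] → 0x3E007  P=1,RW=1,US=1,PS=0
  L1 @0x3E[31] → 0x42007  P=1,RW=1,US=1,PS=0
  → PA=0x42CF3  (2 entries read)

Access #0 PA: 0x42CF3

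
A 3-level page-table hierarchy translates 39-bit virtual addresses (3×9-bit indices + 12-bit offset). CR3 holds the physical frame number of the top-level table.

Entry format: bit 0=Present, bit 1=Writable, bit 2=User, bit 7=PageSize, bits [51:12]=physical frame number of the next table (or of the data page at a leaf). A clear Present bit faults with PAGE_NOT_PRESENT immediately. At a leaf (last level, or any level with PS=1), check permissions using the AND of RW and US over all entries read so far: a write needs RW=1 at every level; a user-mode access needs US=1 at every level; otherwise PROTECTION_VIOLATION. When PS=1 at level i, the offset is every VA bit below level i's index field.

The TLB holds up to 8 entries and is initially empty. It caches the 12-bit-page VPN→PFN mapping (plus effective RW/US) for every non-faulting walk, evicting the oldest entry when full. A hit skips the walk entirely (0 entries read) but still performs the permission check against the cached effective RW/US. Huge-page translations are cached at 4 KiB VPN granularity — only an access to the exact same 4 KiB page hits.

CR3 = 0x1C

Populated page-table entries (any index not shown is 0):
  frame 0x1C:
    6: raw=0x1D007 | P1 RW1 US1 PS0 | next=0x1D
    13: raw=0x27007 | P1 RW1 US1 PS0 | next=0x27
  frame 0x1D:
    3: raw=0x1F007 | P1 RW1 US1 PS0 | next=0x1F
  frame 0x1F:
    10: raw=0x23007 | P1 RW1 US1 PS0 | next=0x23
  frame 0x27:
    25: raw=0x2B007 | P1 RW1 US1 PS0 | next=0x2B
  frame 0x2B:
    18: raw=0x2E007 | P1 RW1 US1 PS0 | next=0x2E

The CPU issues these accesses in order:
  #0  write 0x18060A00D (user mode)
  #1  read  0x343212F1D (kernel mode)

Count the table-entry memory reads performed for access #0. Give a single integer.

Per-access translation:
#0 VA=0x18060A00D (w,user):
  lvl0: tbl 0x1C, slot 6 ⇒ 0x1D007 (P1/RW1/US1/PS0)
  lvl1: tbl 0x1D, slot 3 ⇒ 0x1F007 (P1/RW1/US1/PS0)
  lvl2: tbl 0x1F, slot 10 ⇒ 0x23007 (P1/RW1/US1/PS0)
  → PA=0x2300D  (3 entries read)
#1 VA=0x343212F1D (r,kernel):
  lvl0: tbl 0x1C, slot 13 ⇒ 0x27007 (P1/RW1/US1/PS0)
  lvl1: tbl 0x27, slot 25 ⇒ 0x2B007 (P1/RW1/US1/PS0)
  lvl2: tbl 0x2B, slot 18 ⇒ 0x2E007 (P1/RW1/US1/PS0)
  → PA=0x2EF1D  (3 entries read)

Entries read for #0: 3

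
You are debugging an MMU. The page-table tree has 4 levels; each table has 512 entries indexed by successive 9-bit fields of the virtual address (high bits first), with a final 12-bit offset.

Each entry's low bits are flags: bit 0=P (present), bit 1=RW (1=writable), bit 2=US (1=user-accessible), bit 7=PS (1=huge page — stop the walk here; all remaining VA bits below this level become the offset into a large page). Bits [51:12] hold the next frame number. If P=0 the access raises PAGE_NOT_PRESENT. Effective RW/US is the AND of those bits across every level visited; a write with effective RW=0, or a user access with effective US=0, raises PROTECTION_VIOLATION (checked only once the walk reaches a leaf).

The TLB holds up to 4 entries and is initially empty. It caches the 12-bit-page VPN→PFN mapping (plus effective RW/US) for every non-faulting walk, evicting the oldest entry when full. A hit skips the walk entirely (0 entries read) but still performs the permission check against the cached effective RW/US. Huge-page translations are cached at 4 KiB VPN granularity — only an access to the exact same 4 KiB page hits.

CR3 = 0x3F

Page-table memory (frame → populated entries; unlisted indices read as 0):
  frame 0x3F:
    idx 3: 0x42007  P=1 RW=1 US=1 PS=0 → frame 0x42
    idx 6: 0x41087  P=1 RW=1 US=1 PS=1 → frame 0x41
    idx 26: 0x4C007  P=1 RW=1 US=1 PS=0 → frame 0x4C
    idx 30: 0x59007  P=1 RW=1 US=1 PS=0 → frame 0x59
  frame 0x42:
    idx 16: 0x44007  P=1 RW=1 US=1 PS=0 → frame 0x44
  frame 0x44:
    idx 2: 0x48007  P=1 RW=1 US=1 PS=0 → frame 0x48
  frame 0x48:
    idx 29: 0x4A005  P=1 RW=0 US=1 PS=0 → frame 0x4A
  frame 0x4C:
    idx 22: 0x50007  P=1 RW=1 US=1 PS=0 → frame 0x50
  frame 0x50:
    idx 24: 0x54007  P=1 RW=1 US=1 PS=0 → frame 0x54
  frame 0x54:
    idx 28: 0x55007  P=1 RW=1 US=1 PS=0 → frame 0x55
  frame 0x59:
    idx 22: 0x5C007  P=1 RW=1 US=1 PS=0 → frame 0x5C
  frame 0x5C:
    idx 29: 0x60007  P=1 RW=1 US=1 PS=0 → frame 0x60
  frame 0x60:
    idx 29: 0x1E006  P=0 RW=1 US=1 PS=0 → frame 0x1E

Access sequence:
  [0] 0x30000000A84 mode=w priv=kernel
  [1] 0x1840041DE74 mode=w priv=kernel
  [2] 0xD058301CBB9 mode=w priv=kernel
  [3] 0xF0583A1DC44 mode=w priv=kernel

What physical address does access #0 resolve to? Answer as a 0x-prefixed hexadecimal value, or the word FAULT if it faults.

Trace:
#0 VA=0x30000000A84 (w,kernel):
  [0] read 0x3F idx=6: raw=0x41087 flags P=1 W=1 U=1 S=1
  ⇒ phys 0x41A84 (huge @L0)  [1 reads]
#1 VA=0x1840041DE74 (w,kernel):
  [0] read 0x3F idx=3: raw=0x42007 flags P=1 W=1 U=1 S=0
  [1] read 0x42 idx=16: raw=0x44007 flags P=1 W=1 U=1 S=0
  [2] read 0x44 idx=2: raw=0x48007 flags P=1 W=1 U=1 S=0
  [3] read 0x48 idx=29: raw=0x4A005 flags P=1 W=0 U=1 S=0
  ⇒ fault: PROTECTION_VIOLATION  — 4 lookups
#2 VA=0xD058301CBB9 (w,kernel):
  [0] read 0x3F idx=26: raw=0x4C007 flags P=1 W=1 U=1 S=0
  [1] read 0x4C idx=22: raw=0x50007 flags P=1 W=1 U=1 S=0
  [2] read 0x50 idx=24: raw=0x54007 flags P=1 W=1 U=1 S=0
  [3] read 0x54 idx=28: raw=0x55007 flags P=1 W=1 U=1 S=0
  ⇒ phys 0x55BB9  [4 reads]
#3 VA=0xF0583A1DC44 (w,kernel):
  [0] read 0x3F idx=30: raw=0x59007 flags P=1 W=1 U=1 S=0
  [1] read 0x59 idx=22: raw=0x5C007 flags P=1 W=1 U=1 S=0
  [2] read 0x5C idx=29: raw=0x60007 flags P=1 W=1 U=1 S=0
  [3] read 0x60 idx=29: raw=0x1E006 flags P=0 W=1 U=1 S=0
  ⇒ fault: PAGE_NOT_PRESENT  — 4 lookups

Access #0 PA: 0x41A84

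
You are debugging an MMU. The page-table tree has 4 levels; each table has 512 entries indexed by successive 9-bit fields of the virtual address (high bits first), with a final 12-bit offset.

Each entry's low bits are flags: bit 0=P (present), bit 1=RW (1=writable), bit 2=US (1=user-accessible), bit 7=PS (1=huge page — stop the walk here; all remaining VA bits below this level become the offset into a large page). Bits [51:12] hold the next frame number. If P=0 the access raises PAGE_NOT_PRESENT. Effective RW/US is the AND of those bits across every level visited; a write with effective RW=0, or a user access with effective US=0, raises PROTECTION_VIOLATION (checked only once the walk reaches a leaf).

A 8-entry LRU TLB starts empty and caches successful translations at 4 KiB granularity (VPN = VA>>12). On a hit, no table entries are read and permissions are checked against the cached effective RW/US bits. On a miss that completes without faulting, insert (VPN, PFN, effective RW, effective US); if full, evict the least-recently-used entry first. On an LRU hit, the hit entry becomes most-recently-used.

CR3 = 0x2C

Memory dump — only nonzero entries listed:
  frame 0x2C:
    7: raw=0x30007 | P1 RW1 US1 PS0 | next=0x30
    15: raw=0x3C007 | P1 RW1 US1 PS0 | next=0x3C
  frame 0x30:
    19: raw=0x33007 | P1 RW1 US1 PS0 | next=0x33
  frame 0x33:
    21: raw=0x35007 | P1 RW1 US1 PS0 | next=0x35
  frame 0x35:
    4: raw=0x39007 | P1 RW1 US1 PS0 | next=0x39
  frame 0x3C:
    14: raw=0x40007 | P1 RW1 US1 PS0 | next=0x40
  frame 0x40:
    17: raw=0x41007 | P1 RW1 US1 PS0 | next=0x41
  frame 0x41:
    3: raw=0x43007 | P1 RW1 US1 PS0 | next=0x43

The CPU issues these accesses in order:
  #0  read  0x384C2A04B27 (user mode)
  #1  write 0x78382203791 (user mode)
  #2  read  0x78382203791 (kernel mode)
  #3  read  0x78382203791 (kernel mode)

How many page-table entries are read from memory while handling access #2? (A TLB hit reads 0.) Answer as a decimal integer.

Per-access translation:
#0 VA=0x384C2A04B27 (r,user):
  lvl0: tbl 0x2C, slot 7 ⇒ 0x30007 (P1/RW1/US1/PS0)
  lvl1: tbl 0x30, slot 19 ⇒ 0x33007 (P1/RW1/US1/PS0)
  lvl2: tbl 0x33, slot 21 ⇒ 0x35007 (P1/RW1/US1/PS0)
  lvl3: tbl 0x35, slot 4 ⇒ 0x39007 (P1/RW1/US1/PS0)
  ✓ 0x39B27  — 4 lookups
#1 VA=0x78382203791 (w,user):
  lvl0: tbl 0x2C, slot 15 ⇒ 0x3C007 (P1/RW1/US1/PS0)
  lvl1: tbl 0x3C, slot 14 ⇒ 0x40007 (P1/RW1/US1/PS0)
  lvl2: tbl 0x40, slot 17 ⇒ 0x41007 (P1/RW1/US1/PS0)
  lvl3: tbl 0x41, slot 3 ⇒ 0x43007 (P1/RW1/US1/PS0)
  ✓ 0x43791  — 4 lookups
#2 VA=0x78382203791 (r,kernel):
  TLB hit vpn=0x78382203 → PA=0x43791
#3 VA=0x78382203791 (r,kernel):
  TLB hit vpn=0x78382203 → PA=0x43791

Entries read for #2: 0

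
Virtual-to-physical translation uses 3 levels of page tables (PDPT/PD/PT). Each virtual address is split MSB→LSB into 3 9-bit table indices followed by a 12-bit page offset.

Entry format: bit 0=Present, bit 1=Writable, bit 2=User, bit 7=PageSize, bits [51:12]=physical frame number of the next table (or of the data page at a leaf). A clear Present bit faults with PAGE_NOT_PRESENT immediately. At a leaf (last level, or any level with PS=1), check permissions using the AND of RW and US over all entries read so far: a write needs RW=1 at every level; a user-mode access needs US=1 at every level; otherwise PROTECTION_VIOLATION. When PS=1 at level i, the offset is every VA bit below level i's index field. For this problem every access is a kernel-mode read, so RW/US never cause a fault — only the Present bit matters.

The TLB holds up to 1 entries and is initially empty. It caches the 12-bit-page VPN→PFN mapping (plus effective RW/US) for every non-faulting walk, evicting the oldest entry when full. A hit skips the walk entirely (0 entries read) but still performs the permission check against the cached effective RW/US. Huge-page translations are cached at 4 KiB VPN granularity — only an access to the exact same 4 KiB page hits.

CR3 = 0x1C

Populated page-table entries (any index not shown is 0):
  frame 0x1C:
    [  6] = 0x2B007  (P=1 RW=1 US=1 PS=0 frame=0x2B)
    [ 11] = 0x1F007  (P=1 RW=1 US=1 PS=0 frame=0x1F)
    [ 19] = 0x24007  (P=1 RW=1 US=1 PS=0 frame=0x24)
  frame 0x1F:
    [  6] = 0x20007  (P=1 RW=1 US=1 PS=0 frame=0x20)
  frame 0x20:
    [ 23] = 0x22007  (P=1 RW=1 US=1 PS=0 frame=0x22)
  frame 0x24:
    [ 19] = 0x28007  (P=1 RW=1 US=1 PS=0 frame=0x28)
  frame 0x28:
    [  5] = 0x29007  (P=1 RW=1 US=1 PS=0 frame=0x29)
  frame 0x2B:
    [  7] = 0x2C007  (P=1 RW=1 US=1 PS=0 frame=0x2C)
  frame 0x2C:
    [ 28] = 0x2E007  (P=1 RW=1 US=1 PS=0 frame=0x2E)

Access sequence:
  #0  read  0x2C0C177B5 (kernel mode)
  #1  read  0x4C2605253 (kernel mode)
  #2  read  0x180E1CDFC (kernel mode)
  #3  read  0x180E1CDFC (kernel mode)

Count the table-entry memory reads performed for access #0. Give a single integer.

Trace:
#0 VA=0x2C0C177B5 (r,kernel):
  L0: frame=0x1C idx=11 entry=0x1F007 [P=1 RW=1 US=1 PS=0]
  L1: frame=0x1F idx=6 entry=0x20007 [P=1 RW=1 US=1 PS=0]
  L2: frame=0x20 idx=23 entry=0x22007 [P=1 RW=1 US=1 PS=0]
  ⇒ phys 0x227B5  [3 reads]
#1 VA=0x4C2605253 (r,kernel):
  L0: frame=0x1C idx=19 entry=0x24007 [P=1 RW=1 US=1 PS=0]
  L1: frame=0x24 idx=19 entry=0x28007 [P=1 RW=1 US=1 PS=0]
  L2: frame=0x28 idx=5 entry=0x29007 [P=1 RW=1 US=1 PS=0]
  ⇒ phys 0x29253  [3 reads]
#2 VA=0x180E1CDFC (r,kernel):
  L0: frame=0x1C idx=6 entry=0x2B007 [P=1 RW=1 US=1 PS=0]
  L1: frame=0x2B idx=7 entry=0x2C007 [P=1 RW=1 US=1 PS=0]
  L2: frame=0x2C idx=28 entry=0x2E007 [P=1 RW=1 US=1 PS=0]
  ⇒ phys 0x2EDFC  [3 reads]
#3 VA=0x180E1CDFC (r,kernel):
  TLB hit vpn=0x180E1C → PA=0x2EDFC

Entries read for #0: 3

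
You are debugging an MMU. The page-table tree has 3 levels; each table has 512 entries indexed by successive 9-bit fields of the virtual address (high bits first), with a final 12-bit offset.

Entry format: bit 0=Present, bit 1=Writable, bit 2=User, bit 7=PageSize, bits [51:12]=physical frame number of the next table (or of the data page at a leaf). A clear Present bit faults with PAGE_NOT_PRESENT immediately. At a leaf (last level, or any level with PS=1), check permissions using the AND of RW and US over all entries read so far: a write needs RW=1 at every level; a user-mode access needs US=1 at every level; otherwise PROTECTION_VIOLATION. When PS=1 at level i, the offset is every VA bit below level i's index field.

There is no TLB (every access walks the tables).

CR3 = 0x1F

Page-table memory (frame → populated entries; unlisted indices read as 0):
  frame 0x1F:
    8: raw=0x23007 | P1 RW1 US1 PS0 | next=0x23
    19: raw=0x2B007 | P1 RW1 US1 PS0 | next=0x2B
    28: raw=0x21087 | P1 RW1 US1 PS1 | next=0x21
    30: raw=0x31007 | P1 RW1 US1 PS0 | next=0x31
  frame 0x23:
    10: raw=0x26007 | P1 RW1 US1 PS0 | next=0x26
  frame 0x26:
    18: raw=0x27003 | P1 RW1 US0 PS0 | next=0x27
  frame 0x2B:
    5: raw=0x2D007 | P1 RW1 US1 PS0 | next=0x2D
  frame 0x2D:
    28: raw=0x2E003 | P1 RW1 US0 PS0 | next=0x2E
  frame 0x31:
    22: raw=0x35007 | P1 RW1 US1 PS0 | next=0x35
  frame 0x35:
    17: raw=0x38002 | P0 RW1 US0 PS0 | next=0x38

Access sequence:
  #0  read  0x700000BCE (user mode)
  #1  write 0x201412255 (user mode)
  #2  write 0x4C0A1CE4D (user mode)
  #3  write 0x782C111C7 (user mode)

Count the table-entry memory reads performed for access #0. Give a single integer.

Trace:
#0 VA=0x700000BCE (r,user):
  [0] read 0x1F idx=28: raw=0x21087 flags P=1 W=1 U=1 S=1
  ✓ 0x21BCE (huge @L0)  — 1 lookups
#1 VA=0x201412255 (w,user):
  [0] read 0x1F idx=8: raw=0x23007 flags P=1 W=1 U=1 S=0
  [1] read 0x23 idx=10: raw=0x26007 flags P=1 W=1 U=1 S=0
  [2] read 0x26 idx=18: raw=0x27003 flags P=1 W=1 U=0 S=0
  → PROTECTION_VIOLATION  (3 entries read)
#2 VA=0x4C0A1CE4D (w,user):
  [0] read 0x1F idx=19: raw=0x2B007 flags P=1 W=1 U=1 S=0
  [1] read 0x2B idx=5: raw=0x2D007 flags P=1 W=1 U=1 S=0
  [2] read 0x2D idx=28: raw=0x2E003 flags P=1 W=1 U=0 S=0
  → PROTECTION_VIOLATION  (3 entries read)
#3 VA=0x782C111C7 (w,user):
  [0] read 0x1F idx=30: raw=0x31007 flags P=1 W=1 U=1 S=0
  [1] read 0x31 idx=22: raw=0x35007 flags P=1 W=1 U=1 S=0
  [2] read 0x35 idx=17: raw=0x38002 flags P=0 W=1 U=0 S=0
  → PAGE_NOT_PRESENT  (3 entries read)

Entries read for #0: 1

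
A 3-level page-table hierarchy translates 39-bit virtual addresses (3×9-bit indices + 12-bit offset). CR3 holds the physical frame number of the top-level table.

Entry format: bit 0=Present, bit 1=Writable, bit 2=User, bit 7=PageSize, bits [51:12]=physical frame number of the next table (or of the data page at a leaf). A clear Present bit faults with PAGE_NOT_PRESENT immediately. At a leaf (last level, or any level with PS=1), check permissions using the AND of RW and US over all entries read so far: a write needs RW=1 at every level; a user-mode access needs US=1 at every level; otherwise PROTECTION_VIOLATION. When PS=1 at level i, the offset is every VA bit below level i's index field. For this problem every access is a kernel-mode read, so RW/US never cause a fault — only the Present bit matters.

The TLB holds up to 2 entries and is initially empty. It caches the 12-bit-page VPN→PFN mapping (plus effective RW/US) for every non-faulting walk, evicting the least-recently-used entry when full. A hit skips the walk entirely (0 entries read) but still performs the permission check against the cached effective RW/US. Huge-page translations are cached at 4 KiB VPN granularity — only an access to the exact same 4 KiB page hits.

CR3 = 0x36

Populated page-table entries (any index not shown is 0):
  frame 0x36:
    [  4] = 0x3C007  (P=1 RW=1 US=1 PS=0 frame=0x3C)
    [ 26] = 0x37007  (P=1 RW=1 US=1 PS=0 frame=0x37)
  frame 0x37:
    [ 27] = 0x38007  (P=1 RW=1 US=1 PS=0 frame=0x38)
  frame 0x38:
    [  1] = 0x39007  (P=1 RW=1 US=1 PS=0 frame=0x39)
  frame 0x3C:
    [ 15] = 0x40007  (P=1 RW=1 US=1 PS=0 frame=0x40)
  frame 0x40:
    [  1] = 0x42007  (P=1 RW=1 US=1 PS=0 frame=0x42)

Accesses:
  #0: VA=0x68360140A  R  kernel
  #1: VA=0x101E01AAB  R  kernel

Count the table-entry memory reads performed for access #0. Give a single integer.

Trace:
#0 VA=0x68360140A (r,kernel):
  [0] read 0x36 idx=26: raw=0x37007 flags P=1 W=1 U=1 S=0
  [1] read 0x37 idx=27: raw=0x38007 flags P=1 W=1 U=1 S=0
  [2] read 0x38 idx=1: raw=0x39007 flags P=1 W=1 U=1 S=0
  ⇒ phys 0x3940A  [3 reads]
#1 VA=0x101E01AAB (r,kernel):
  [0] read 0x36 idx=4: raw=0x3C007 flags P=1 W=1 U=1 S=0
  [1] read 0x3C idx=15: raw=0x40007 flags P=1 W=1 U=1 S=0
  [2] read 0x40 idx=1: raw=0x42007 flags P=1 W=1 U=1 S=0
  ⇒ phys 0x42AAB  [3 reads]

Entries read for #0: 3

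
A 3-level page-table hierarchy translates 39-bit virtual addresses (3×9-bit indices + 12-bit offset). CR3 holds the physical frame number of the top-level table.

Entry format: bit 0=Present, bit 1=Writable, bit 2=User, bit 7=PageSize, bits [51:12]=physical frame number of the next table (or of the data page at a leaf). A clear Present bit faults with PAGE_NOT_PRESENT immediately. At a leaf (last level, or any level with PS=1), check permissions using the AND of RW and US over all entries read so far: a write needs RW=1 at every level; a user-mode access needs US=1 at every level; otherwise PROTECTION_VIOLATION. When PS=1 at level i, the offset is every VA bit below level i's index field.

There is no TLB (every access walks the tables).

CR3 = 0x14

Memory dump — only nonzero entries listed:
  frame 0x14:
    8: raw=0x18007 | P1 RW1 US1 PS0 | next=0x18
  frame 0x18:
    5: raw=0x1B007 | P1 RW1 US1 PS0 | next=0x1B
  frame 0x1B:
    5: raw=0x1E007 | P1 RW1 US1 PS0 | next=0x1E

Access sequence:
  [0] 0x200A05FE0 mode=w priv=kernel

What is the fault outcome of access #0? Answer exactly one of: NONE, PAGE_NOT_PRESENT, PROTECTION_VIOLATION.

Per-access translation:
#0 VA=0x200A05FE0 (w,kernel):
  [0] read 0x14 idx=8: raw=0x18007 flags P=1 W=1 U=1 S=0
  [1] read 0x18 idx=5: raw=0x1B007 flags P=1 W=1 U=1 S=0
  [2] read 0x1B idx=5: raw=0x1E007 flags P=1 W=1 U=1 S=0
  → PA=0x1EFE0  (3 entries read)

Access #0 fault: NONE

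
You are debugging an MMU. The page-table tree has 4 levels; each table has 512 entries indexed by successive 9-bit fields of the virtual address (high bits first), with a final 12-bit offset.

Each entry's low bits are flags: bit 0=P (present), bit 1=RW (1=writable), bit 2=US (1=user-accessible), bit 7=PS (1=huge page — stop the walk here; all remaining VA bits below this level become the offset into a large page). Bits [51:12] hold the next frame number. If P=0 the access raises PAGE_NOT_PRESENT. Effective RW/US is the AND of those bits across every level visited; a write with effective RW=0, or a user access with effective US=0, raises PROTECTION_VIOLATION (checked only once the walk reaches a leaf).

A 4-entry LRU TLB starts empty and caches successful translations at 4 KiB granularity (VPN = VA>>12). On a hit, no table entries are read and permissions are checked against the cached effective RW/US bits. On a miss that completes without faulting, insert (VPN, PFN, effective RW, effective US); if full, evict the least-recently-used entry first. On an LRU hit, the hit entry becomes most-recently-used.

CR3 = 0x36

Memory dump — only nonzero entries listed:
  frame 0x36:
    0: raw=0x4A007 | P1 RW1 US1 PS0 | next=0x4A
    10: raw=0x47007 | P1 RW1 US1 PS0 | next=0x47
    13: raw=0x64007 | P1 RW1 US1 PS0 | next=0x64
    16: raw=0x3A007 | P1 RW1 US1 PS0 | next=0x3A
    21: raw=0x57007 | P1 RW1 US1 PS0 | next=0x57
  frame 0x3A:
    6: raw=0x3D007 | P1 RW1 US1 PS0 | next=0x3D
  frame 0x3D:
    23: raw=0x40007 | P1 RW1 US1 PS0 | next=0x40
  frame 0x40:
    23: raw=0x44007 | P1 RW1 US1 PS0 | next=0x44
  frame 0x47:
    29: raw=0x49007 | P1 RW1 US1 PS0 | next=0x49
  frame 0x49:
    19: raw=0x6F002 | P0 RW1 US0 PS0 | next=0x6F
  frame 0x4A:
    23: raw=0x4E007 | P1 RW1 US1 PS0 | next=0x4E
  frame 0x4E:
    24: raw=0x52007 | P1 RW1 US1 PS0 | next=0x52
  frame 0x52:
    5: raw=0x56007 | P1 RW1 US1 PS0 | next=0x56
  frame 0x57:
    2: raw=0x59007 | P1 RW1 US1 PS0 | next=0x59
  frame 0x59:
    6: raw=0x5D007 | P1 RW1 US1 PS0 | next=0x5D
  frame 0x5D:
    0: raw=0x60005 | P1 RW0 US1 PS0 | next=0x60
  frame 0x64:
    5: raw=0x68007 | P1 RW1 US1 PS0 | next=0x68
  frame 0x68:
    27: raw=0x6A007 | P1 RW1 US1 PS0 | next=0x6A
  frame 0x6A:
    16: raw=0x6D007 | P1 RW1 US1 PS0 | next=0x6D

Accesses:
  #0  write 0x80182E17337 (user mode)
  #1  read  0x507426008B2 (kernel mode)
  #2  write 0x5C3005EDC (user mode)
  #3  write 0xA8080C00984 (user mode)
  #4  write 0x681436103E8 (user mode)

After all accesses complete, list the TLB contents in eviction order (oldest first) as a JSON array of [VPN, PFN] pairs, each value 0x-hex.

Walk each access:
#0 VA=0x80182E17337 (w,user):
  L0 @0x36[16] → 0x3A007  P=1,RW=1,US=1,PS=0
  L1 @0x3A[6] → 0x3D007  P=1,RW=1,US=1,PS=0
  L2 @0x3D[23] → 0x40007  P=1,RW=1,US=1,PS=0
  L3 @0x40[23] → 0x44007  P=1,RW=1,US=1,PS=0
  ✓ 0x44337  — 4 lookups
#1 VA=0x507426008B2 (r,kernel):
  L0 @0x36[10] → 0x47007  P=1,RW=1,US=1,PS=0
  L1 @0x47[29] → 0x49007  P=1,RW=1,US=1,PS=0
  L2 @0x49[19] → 0x6F002  P=0,RW=1,US=0,PS=0
  ✗ PAGE_NOT_PRESENT  [3 reads]
#2 VA=0x5C3005EDC (w,user):
  L0 @0x36[0] → 0x4A007  P=1,RW=1,US=1,PS=0
  L1 @0x4A[23] → 0x4E007  P=1,RW=1,US=1,PS=0
  L2 @0x4E[24] → 0x52007  P=1,RW=1,US=1,PS=0
  L3 @0x52[5] → 0x56007  P=1,RW=1,US=1,PS=0
  ✓ 0x56EDC  — 4 lookups
#3 VA=0xA8080C00984 (w,user):
  L0 @0x36[21] → 0x57007  P=1,RW=1,US=1,PS=0
  L1 @0x57[2] → 0x59007  P=1,RW=1,US=1,PS=0
  L2 @0x59[6] → 0x5D007  P=1,RW=1,US=1,PS=0
  L3 @0x5D[0] → 0x60005  P=1,RW=0,US=1,PS=0
  ✗ PROTECTION_VIOLATION  [4 reads]
#4 VA=0x681436103E8 (w,user):
  L0 @0x36[13] → 0x64007  P=1,RW=1,US=1,PS=0
  L1 @0x64[5] → 0x68007  P=1,RW=1,US=1,PS=0
  L2 @0x68[27] → 0x6A007  P=1,RW=1,US=1,PS=0
  L3 @0x6A[16] → 0x6D007  P=1,RW=1,US=1,PS=0
  ✓ 0x6D3E8  — 4 lookups

TLB: [["0x80182E17", "0x44"], ["0x5C3005", "0x56"], ["0x68143610", "0x6D"]]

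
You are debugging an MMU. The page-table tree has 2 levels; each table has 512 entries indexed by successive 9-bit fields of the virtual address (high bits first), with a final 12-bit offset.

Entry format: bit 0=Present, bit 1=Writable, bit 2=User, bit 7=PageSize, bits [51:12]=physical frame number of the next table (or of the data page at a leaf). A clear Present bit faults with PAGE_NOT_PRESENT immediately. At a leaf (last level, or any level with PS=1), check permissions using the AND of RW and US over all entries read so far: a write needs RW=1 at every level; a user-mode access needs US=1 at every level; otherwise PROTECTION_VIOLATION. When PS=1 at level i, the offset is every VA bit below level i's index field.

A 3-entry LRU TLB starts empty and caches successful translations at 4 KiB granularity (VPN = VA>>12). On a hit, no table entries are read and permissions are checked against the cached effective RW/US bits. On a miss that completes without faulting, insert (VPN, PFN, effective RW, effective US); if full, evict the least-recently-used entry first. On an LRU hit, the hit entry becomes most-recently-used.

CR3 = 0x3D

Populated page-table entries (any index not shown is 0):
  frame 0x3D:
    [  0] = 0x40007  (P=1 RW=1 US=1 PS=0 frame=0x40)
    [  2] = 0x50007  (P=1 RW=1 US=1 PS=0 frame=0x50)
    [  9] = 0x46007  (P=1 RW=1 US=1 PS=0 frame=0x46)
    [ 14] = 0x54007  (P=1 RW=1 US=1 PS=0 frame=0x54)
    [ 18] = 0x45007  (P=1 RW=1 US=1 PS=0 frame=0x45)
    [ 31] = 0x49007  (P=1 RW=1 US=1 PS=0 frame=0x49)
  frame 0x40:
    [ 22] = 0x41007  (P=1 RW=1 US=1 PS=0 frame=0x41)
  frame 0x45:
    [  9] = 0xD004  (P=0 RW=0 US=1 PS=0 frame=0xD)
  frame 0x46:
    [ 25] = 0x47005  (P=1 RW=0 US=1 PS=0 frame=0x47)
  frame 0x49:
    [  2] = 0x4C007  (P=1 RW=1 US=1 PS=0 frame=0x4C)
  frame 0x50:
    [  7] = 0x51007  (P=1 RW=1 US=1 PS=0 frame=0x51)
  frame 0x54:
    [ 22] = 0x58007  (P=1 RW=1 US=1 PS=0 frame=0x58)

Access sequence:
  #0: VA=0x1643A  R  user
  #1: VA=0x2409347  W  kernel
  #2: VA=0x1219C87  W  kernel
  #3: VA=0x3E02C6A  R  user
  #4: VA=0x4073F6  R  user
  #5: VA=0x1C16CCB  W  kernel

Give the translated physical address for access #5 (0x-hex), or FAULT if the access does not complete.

Walk each access:
#0 VA=0x1643A (r,user):
  L0 @0x3D[0] → 0x40007  P=1,RW=1,US=1,PS=0
  L1 @0x40[22] → 0x41007  P=1,RW=1,US=1,PS=0
  → PA=0x4143A  (2 entries read)
#1 VA=0x2409347 (w,kernel):
  L0 @0x3D[18] → 0x45007  P=1,RW=1,US=1,PS=0
  L1 @0x45[9] → 0xD004  P=0,RW=0,US=1,PS=0
  ⇒ fault: PAGE_NOT_PRESENT  — 2 lookups
#2 VA=0x1219C87 (w,kernel):
  L0 @0x3D[9] → 0x46007  P=1,RW=1,US=1,PS=0
  L1 @0x46[25] → 0x47005  P=1,RW=0,US=1,PS=0
  ⇒ fault: PROTECTION_VIOLATION  — 2 lookups
#3 VA=0x3E02C6A (r,user):
  L0 @0x3D[31] → 0x49007  P=1,RW=1,US=1,PS=0
  L1 @0x49[2] → 0x4C007  P=1,RW=1,US=1,PS=0
  → PA=0x4CC6A  (2 entries read)
#4 VA=0x4073F6 (r,user):
  L0 @0x3D[2] → 0x50007  P=1,RW=1,US=1,PS=0
  L1 @0x50[7] → 0x51007  P=1,RW=1,US=1,PS=0
  → PA=0x513F6  (2 entries read)
#5 VA=0x1C16CCB (w,kernel):
  L0 @0x3D[14] → 0x54007  P=1,RW=1,US=1,PS=0
  L1 @0x54[22] → 0x58007  P=1,RW=1,US=1,PS=0
  → PA=0x58CCB  (2 entries read)

Access #5 PA: 0x58CCB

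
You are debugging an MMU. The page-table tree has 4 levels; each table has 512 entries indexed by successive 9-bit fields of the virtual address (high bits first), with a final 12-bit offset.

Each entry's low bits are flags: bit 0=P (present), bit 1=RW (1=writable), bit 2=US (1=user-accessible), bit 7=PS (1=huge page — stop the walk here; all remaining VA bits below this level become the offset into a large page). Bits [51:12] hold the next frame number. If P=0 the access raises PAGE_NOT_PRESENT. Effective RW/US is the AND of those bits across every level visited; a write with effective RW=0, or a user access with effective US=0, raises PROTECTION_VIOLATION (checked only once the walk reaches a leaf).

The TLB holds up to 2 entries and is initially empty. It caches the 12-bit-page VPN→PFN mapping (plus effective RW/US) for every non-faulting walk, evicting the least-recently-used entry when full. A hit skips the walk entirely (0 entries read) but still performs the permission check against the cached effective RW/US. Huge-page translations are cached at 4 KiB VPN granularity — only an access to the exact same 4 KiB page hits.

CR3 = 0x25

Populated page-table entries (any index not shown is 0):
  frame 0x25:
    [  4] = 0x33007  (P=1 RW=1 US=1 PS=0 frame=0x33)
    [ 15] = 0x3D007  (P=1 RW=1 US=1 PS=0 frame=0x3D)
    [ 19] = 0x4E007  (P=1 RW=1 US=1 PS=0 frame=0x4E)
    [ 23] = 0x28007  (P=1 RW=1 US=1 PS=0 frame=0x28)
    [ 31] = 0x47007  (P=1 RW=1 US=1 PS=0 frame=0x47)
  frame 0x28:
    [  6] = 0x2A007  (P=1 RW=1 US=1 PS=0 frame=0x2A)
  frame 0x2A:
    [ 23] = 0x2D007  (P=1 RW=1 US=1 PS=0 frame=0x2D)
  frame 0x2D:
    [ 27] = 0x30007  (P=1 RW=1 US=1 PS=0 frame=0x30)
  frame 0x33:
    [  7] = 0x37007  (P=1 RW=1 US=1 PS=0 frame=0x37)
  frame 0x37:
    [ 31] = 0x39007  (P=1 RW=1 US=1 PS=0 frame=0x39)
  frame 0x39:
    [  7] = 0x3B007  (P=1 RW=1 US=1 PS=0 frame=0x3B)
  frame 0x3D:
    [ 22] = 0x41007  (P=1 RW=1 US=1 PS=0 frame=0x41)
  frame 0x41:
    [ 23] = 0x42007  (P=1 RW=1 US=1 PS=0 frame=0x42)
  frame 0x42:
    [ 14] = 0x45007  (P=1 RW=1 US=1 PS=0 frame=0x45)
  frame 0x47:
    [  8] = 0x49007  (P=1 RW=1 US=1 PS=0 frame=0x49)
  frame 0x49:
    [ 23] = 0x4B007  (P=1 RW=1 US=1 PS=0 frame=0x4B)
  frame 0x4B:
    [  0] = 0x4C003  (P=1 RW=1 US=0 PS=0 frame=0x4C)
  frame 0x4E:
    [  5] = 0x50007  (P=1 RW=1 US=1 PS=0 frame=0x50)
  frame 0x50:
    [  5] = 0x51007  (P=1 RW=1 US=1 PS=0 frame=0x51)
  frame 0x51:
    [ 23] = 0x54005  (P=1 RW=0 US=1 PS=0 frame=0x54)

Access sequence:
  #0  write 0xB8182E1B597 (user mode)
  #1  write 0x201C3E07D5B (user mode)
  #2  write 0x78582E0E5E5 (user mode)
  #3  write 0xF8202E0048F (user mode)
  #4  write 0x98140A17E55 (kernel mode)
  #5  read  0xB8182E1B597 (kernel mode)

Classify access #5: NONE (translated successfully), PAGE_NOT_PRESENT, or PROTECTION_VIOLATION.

Walk each access:
#0 VA=0xB8182E1B597 (w,user):
  L0 @0x25[23] → 0x28007  P=1,RW=1,US=1,PS=0
  L1 @0x28[6] → 0x2A007  P=1,RW=1,US=1,PS=0
  L2 @0x2A[23] → 0x2D007  P=1,RW=1,US=1,PS=0
  L3 @0x2D[27] → 0x30007  P=1,RW=1,US=1,PS=0
  ⇒ phys 0x30597  [4 reads]
#1 VA=0x201C3E07D5B (w,user):
  L0 @0x25[4] → 0x33007  P=1,RW=1,US=1,PS=0
  L1 @0x33[7] → 0x37007  P=1,RW=1,US=1,PS=0
  L2 @0x37[31] → 0x39007  P=1,RW=1,US=1,PS=0
  L3 @0x39[7] → 0x3B007  P=1,RW=1,US=1,PS=0
  ⇒ phys 0x3BD5B  [4 reads]
#2 VA=0x78582E0E5E5 (w,user):
  L0 @0x25[15] → 0x3D007  P=1,RW=1,US=1,PS=0
  L1 @0x3D[22] → 0x41007  P=1,RW=1,US=1,PS=0
  L2 @0x41[23] → 0x42007  P=1,RW=1,US=1,PS=0
  L3 @0x42[14] → 0x45007  P=1,RW=1,US=1,PS=0
  ⇒ phys 0x455E5  [4 reads]
#3 VA=0xF8202E0048F (w,user):
  L0 @0x25[31] → 0x47007  P=1,RW=1,US=1,PS=0
  L1 @0x47[8] → 0x49007  P=1,RW=1,US=1,PS=0
  L2 @0x49[23] → 0x4B007  P=1,RW=1,US=1,PS=0
  L3 @0x4B[0] → 0x4C003  P=1,RW=1,US=0,PS=0
  ✗ PROTECTION_VIOLATION  [4 reads]
#4 VA=0x98140A17E55 (w,kernel):
  L0 @0x25[19] → 0x4E007  P=1,RW=1,US=1,PS=0
  L1 @0x4E[5] → 0x50007  P=1,RW=1,US=1,PS=0
  L2 @0x50[5] → 0x51007  P=1,RW=1,US=1,PS=0
  L3 @0x51[23] → 0x54005  P=1,RW=0,US=1,PS=0
  ✗ PROTECTION_VIOLATION  [4 reads]
#5 VA=0xB8182E1B597 (r,kernel):
  L0 @0x25[23] → 0x28007  P=1,RW=1,US=1,PS=0
  L1 @0x28[6] → 0x2A007  P=1,RW=1,US=1,PS=0
  L2 @0x2A[23] → 0x2D007  P=1,RW=1,US=1,PS=0
  L3 @0x2D[27] → 0x30007  P=1,RW=1,US=1,PS=0
  ⇒ phys 0x30597  [4 reads]

Access #5 fault: NONE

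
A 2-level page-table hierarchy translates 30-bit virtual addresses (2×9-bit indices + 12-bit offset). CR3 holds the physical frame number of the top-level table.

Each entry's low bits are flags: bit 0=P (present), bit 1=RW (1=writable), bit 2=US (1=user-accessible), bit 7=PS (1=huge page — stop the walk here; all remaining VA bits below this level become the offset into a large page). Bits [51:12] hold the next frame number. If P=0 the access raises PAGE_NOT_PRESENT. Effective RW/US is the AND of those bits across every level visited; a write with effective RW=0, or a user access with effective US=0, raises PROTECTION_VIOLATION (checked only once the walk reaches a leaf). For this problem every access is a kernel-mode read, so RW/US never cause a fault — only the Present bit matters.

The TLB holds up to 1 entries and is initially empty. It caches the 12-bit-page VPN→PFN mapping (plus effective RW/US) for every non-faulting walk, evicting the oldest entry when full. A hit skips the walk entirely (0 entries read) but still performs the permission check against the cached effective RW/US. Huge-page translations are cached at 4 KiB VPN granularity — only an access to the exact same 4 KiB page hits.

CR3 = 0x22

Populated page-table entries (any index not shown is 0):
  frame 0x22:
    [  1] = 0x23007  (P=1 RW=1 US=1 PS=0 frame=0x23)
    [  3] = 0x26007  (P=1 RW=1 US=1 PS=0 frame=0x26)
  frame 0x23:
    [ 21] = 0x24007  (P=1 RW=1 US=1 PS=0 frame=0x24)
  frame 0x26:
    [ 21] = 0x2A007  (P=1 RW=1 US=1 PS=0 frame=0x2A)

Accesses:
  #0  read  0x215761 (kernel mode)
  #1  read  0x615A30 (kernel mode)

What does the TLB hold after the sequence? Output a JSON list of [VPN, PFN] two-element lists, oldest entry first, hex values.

Trace:
#0 VA=0x215761 (r,kernel):
  L0 @0x22[1] → 0x23007  P=1,RW=1,US=1,PS=0
  L1 @0x23[21] → 0x24007  P=1,RW=1,US=1,PS=0
  ⇒ phys 0x24761  [2 reads]
#1 VA=0x615A30 (r,kernel):
  L0 @0x22[3] → 0x26007  P=1,RW=1,US=1,PS=0
  L1 @0x26[21] → 0x2A007  P=1,RW=1,US=1,PS=0
  ⇒ phys 0x2AA30  [2 reads]

TLB: [["0x615", "0x2A"]]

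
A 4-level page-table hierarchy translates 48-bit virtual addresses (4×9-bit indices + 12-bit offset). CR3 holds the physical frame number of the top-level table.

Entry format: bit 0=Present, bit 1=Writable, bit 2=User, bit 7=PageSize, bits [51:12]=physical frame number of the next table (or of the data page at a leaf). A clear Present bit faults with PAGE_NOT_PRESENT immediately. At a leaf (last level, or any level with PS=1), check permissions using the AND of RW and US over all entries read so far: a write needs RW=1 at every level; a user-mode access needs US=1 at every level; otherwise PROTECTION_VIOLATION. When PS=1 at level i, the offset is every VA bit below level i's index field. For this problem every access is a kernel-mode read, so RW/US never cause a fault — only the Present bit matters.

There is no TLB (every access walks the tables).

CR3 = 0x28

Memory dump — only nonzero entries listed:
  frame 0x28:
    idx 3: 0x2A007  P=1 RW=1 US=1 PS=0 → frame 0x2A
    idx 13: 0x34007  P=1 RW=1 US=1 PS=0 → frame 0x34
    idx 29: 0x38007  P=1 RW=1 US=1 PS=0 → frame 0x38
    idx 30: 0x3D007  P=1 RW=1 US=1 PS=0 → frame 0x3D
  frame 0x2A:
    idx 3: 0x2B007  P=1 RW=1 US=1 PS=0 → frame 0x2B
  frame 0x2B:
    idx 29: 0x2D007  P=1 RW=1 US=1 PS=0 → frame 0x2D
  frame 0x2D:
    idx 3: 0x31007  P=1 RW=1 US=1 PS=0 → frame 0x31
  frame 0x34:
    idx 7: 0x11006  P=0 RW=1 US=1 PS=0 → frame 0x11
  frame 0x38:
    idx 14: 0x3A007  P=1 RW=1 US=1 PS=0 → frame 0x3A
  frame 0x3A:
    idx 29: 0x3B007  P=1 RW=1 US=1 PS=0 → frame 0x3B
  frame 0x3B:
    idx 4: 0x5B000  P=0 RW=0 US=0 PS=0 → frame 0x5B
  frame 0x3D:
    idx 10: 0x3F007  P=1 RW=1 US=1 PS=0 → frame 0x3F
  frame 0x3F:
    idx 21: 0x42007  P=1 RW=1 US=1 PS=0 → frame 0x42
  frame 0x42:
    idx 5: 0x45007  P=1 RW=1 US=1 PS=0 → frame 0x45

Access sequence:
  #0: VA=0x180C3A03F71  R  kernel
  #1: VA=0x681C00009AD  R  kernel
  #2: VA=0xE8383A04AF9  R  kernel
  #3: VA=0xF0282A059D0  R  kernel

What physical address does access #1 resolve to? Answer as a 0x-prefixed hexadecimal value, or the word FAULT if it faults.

Walk each access:
#0 VA=0x180C3A03F71 (r,kernel):
  L0: frame=0x28 idx=3 entry=0x2A007 [P=1 RW=1 US=1 PS=0]
  L1: frame=0x2A idx=3 entry=0x2B007 [P=1 RW=1 US=1 PS=0]
  L2: frame=0x2B idx=29 entry=0x2D007 [P=1 RW=1 US=1 PS=0]
  L3: frame=0x2D idx=3 entry=0x31007 [P=1 RW=1 US=1 PS=0]
  ⇒ phys 0x31F71  [4 reads]
#1 VA=0x681C00009AD (r,kernel):
  L0: frame=0x28 idx=13 entry=0x34007 [P=1 RW=1 US=1 PS=0]
  L1: frame=0x34 idx=7 entry=0x11006 [P=0 RW=1 US=1 PS=0]
  ⇒ fault: PAGE_NOT_PRESENT  — 2 lookups
#2 VA=0xE8383A04AF9 (r,kernel):
  L0: frame=0x28 idx=29 entry=0x38007 [P=1 RW=1 US=1 PS=0]
  L1: frame=0x38 idx=14 entry=0x3A007 [P=1 RW=1 US=1 PS=0]
  L2: frame=0x3A idx=29 entry=0x3B007 [P=1 RW=1 US=1 PS=0]
  L3: frame=0x3B idx=4 entry=0x5B000 [P=0 RW=0 US=0 PS=0]
  ⇒ fault: PAGE_NOT_PRESENT  — 4 lookups
#3 VA=0xF0282A059D0 (r,kernel):
  L0: frame=0x28 idx=30 entry=0x3D007 [P=1 RW=1 US=1 PS=0]
  L1: frame=0x3D idx=10 entry=0x3F007 [P=1 RW=1 US=1 PS=0]
  L2: frame=0x3F idx=21 entry=0x42007 [P=1 RW=1 US=1 PS=0]
  L3: frame=0x42 idx=5 entry=0x45007 [P=1 RW=1 US=1 PS=0]
  ⇒ phys 0x459D0  [4 reads]

Access #1 PA: FAULT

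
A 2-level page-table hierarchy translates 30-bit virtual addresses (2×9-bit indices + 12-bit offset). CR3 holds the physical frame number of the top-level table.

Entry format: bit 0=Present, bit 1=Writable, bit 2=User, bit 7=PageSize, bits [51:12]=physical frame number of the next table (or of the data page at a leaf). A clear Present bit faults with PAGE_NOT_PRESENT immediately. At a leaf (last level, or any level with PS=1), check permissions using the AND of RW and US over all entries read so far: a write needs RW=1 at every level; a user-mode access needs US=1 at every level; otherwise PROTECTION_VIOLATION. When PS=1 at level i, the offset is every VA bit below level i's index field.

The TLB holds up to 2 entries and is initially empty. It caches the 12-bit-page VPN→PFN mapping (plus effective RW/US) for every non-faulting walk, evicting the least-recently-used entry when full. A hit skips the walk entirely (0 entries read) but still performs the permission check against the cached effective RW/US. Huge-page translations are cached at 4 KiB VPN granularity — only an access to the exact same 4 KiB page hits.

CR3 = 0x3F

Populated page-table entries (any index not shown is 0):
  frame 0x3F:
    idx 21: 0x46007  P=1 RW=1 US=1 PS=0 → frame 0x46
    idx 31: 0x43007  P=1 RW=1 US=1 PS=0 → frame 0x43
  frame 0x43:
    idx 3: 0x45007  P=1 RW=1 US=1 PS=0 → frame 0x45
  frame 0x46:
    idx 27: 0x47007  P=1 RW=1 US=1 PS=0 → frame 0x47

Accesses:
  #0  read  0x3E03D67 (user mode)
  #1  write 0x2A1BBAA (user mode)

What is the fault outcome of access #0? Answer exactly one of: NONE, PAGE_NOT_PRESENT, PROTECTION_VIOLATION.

Walk each access:
#0 VA=0x3E03D67 (r,user):
  [0] read 0x3F idx=31: raw=0x43007 flags P=1 W=1 U=1 S=0
  [1] read 0x43 idx=3: raw=0x45007 flags P=1 W=1 U=1 S=0
  ✓ 0x45D67  — 2 lookups
#1 VA=0x2A1BBAA (w,user):
  [0] read 0x3F idx=21: raw=0x46007 flags P=1 W=1 U=1 S=0
  [1] read 0x46 idx=27: raw=0x47007 flags P=1 W=1 U=1 S=0
  ✓ 0x47BAA  — 2 lookups

Access #0 fault: NONE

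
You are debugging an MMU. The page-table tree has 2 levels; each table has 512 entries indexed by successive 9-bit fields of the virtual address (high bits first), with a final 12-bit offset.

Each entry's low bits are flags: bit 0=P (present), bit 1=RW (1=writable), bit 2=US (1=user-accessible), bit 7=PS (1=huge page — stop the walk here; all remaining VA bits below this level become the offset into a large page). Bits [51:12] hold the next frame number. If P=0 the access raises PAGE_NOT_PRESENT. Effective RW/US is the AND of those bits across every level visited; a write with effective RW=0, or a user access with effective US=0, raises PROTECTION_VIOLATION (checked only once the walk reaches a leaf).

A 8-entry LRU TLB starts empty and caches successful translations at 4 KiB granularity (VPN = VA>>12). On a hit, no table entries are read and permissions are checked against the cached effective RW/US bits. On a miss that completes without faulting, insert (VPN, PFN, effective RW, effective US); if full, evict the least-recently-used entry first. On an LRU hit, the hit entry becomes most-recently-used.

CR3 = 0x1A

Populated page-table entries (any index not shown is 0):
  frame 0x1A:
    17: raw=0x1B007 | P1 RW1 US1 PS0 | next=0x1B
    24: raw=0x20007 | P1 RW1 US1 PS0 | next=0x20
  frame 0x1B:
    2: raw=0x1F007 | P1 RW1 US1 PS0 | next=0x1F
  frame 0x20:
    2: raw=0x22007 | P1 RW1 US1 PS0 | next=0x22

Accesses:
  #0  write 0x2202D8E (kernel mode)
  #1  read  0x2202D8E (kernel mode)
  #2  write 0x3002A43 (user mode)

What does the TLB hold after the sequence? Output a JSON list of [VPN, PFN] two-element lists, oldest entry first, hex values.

Per-access translation:
#0 VA=0x2202D8E (w,kernel):
  [0] read 0x1A idx=17: raw=0x1B007 flags P=1 W=1 U=1 S=0
  [1] read 0x1B idx=2: raw=0x1F007 flags P=1 W=1 U=1 S=0
  ⇒ phys 0x1FD8E  [2 reads]
#1 VA=0x2202D8E (r,kernel):
  TLB hit vpn=0x2202 → PA=0x1FD8E
#2 VA=0x3002A43 (w,user):
  [0] read 0x1A idx=24: raw=0x20007 flags P=1 W=1 U=1 S=0
  [1] read 0x20 idx=2: raw=0x22007 flags P=1 W=1 U=1 S=0
  ⇒ phys 0x22A43  [2 reads]

TLB: [["0x2202", "0x1F"], ["0x3002", "0x22"]]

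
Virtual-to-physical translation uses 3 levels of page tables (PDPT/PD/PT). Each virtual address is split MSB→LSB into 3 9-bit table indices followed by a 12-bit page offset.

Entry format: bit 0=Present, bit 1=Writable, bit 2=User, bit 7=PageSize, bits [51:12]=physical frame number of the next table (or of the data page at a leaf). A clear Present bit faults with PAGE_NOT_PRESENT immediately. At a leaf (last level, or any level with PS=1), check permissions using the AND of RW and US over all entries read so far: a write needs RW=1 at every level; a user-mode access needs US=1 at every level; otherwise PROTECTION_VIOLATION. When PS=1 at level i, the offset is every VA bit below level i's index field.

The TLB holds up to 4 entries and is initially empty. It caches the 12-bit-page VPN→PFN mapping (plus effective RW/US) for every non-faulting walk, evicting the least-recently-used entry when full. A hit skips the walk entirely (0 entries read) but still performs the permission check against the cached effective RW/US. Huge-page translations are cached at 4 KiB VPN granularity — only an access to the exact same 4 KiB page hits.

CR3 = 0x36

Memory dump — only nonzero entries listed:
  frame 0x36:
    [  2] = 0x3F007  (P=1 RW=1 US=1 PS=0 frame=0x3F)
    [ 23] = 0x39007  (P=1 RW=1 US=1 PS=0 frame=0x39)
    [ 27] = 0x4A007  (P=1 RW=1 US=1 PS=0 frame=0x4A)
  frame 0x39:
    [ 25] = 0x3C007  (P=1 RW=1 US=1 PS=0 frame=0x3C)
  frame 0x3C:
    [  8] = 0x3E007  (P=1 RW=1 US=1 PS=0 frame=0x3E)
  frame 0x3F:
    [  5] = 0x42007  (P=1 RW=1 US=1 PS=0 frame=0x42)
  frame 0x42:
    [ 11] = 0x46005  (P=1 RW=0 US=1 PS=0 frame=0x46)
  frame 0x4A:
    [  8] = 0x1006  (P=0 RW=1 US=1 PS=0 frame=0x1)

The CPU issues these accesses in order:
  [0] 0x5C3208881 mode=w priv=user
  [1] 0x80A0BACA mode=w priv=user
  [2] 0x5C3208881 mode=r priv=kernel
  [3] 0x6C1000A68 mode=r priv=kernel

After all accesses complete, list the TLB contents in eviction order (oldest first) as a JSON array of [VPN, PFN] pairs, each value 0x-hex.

Walk each access:
#0 VA=0x5C3208881 (w,user):
  [0] read 0x36 idx=23: raw=0x39007 flags P=1 W=1 U=1 S=0
  [1] read 0x39 idx=25: raw=0x3C007 flags P=1 W=1 U=1 S=0
  [2] read 0x3C idx=8: raw=0x3E007 flags P=1 W=1 U=1 S=0
  ⇒ phys 0x3E881  [3 reads]
#1 VA=0x80A0BACA (w,user):
  [0] read 0x36 idx=2: raw=0x3F007 flags P=1 W=1 U=1 S=0
  [1] read 0x3F idx=5: raw=0x42007 flags P=1 W=1 U=1 S=0
  [2] read 0x42 idx=11: raw=0x46005 flags P=1 W=0 U=1 S=0
  → PROTECTION_VIOLATION  (3 entries read)
#2 VA=0x5C3208881 (r,kernel):
  TLB hit vpn=0x5C3208 → PA=0x3E881
#3 VA=0x6C1000A68 (r,kernel):
  [0] read 0x36 idx=27: raw=0x4A007 flags P=1 W=1 U=1 S=0
  [1] read 0x4A idx=8: raw=0x1006 flags P=0 W=1 U=1 S=0
  → PAGE_NOT_PRESENT  (2 entries read)

TLB: [["0x5C3208", "0x3E"]]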